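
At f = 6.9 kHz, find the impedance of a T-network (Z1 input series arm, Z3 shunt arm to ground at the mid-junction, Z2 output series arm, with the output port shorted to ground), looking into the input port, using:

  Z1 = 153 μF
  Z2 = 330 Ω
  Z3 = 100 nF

Step 1 — Angular frequency: ω = 2π·f = 2π·6900 = 4.335e+04 rad/s.
Step 2 — Component impedances:
  Z1: Z = 1/(jωC) = -j/(ω·C) = 0 - j0.1508 Ω
  Z2: Z = R = 330 Ω
  Z3: Z = 1/(jωC) = -j/(ω·C) = 0 - j230.7 Ω
Step 3 — With the output port shorted to ground, the output series arm Z2 runs from the junction to ground; the shunt arm Z3 also runs from the junction to ground. They appear in parallel: Z3 || Z2 = 108.3 - j155 Ω.
Step 4 — Series with input arm Z1: Z_in = Z1 + (Z3 || Z2) = 108.3 - j155.1 Ω = 189.2∠-55.1° Ω.

Z = 108.3 - j155.1 Ω = 189.2∠-55.1° Ω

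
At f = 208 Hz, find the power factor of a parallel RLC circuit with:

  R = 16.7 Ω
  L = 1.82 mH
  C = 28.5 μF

Step 1 — Angular frequency: ω = 2π·f = 2π·208 = 1307 rad/s.
Step 2 — Component impedances:
  R: Z = R = 16.7 Ω
  L: Z = jωL = j·1307·0.00182 = 0 + j2.379 Ω
  C: Z = 1/(jωC) = -j/(ω·C) = 0 - j26.85 Ω
Step 3 — Parallel combination: 1/Z_total = 1/R + 1/L + 1/C; Z_total = 0.3981 + j2.548 Ω = 2.578∠81.1° Ω.
Step 4 — Power factor: PF = cos(φ) = Re(Z)/|Z| = 0.3981/2.578 = 0.1544.
Step 5 — Type: Im(Z) = 2.548 ⇒ lagging (phase φ = 81.1°).

PF = 0.1544 (lagging, φ = 81.1°)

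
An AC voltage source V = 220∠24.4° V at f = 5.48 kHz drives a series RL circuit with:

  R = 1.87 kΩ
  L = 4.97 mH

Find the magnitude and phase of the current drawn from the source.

Step 1 — Angular frequency: ω = 2π·f = 2π·5480 = 3.443e+04 rad/s.
Step 2 — Component impedances:
  R: Z = R = 1870 Ω
  L: Z = jωL = j·3.443e+04·0.00497 = 0 + j171.1 Ω
Step 3 — Series combination: Z_total = R + L = 1870 + j171.1 Ω = 1878∠5.2° Ω.
Step 4 — Source phasor: V = 220∠24.4° V = 200.4 + j90.88 V.
Step 5 — Ohm's law: I = V / Z_total = (200.4 + j90.88) / (1870 + j171.1) = 0.1107 + j0.03847 A.
Step 6 — Convert to polar: |I| = 0.1172 A, ∠I = 19.2°.

I = 0.1172∠19.2° A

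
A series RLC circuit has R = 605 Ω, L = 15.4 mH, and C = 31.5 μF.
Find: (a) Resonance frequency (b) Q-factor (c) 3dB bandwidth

Step 1 — Resonance: ω₀ = 1/√(LC) = 1/√(0.0154·3.15e-05) = 1436 rad/s.
Step 2 — f₀ = ω₀/(2π) = 228.5 Hz.
Step 3 — Series Q: Q = ω₀L/R = 1436·0.0154/605 = 0.03655.
Step 4 — Bandwidth: Δω = ω₀/Q = 3.929e+04 rad/s; BW = Δω/(2π) = 6253 Hz.

(a) f₀ = 228.5 Hz  (b) Q = 0.03655  (c) BW = 6253 Hz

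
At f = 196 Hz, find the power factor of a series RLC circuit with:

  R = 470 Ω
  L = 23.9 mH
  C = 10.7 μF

Step 1 — Angular frequency: ω = 2π·f = 2π·196 = 1232 rad/s.
Step 2 — Component impedances:
  R: Z = R = 470 Ω
  L: Z = jωL = j·1232·0.0239 = 0 + j29.43 Ω
  C: Z = 1/(jωC) = -j/(ω·C) = 0 - j75.89 Ω
Step 3 — Series combination: Z_total = R + L + C = 470 - j46.46 Ω = 472.3∠-5.6° Ω.
Step 4 — Power factor: PF = cos(φ) = Re(Z)/|Z| = 470/472.29 = 0.9952.
Step 5 — Type: Im(Z) = -46.46 ⇒ leading (phase φ = -5.6°).

PF = 0.9952 (leading, φ = -5.6°)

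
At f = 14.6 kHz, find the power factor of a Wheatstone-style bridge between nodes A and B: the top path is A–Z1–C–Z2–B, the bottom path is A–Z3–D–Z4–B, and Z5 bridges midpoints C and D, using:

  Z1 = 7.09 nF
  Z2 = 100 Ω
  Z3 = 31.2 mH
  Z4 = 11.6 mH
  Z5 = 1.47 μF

Step 1 — Angular frequency: ω = 2π·f = 2π·1.46e+04 = 9.173e+04 rad/s.
Step 2 — Component impedances:
  Z1: Z = 1/(jωC) = -j/(ω·C) = 0 - j1538 Ω
  Z2: Z = R = 100 Ω
  Z3: Z = jωL = j·9.173e+04·0.0312 = 0 + j2862 Ω
  Z4: Z = jωL = j·9.173e+04·0.0116 = 0 + j1064 Ω
  Z5: Z = 1/(jωC) = -j/(ω·C) = 0 - j7.416 Ω
Step 3 — Bridge requires nodal analysis (the Z5 bridge couples midpoints C and D, so the two paths cannot be reduced to a simple series/parallel combination). Setting node B to ground and injecting 1 A at node A, the 3-node admittance system at A, C, D solves to V_A = Z_AB = 97.5 - j3323 Ω = 3325∠-88.3° Ω.
Step 4 — Power factor: PF = cos(φ) = Re(Z)/|Z| = 97.495/3324.5 = 0.02933.
Step 5 — Type: Im(Z) = -3323 ⇒ leading (phase φ = -88.3°).

PF = 0.02933 (leading, φ = -88.3°)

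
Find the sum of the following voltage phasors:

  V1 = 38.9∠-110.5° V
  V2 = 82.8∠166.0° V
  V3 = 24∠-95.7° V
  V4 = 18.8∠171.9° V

Step 1 — Convert each phasor to rectangular form:
  V1 = 38.9·(cos(-110.5°) + j·sin(-110.5°)) = -13.62 - j36.44 V
  V2 = 82.8·(cos(166.0°) + j·sin(166.0°)) = -80.34 + j20.03 V
  V3 = 24·(cos(-95.7°) + j·sin(-95.7°)) = -2.384 - j23.88 V
  V4 = 18.8·(cos(171.9°) + j·sin(171.9°)) = -18.61 + j2.649 V
Step 2 — Sum components: V_total = -115 - j37.64 V.
Step 3 — Convert to polar: |V_total| = 121 V, ∠V_total = -161.9°.

V_total = 121∠-161.9° V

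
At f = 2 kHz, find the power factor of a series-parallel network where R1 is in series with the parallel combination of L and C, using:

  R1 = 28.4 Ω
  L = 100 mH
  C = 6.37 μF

Step 1 — Angular frequency: ω = 2π·f = 2π·2000 = 1.257e+04 rad/s.
Step 2 — Component impedances:
  R1: Z = R = 28.4 Ω
  L: Z = jωL = j·1.257e+04·0.1 = 0 + j1257 Ω
  C: Z = 1/(jωC) = -j/(ω·C) = 0 - j12.49 Ω
Step 3 — Parallel branch: L || C = 1/(1/L + 1/C) = 0 - j12.62 Ω.
Step 4 — Series with R1: Z_total = R1 + (L || C) = 28.4 - j12.62 Ω = 31.08∠-24.0° Ω.
Step 5 — Power factor: PF = cos(φ) = Re(Z)/|Z| = 28.4/31.077 = 0.9139.
Step 6 — Type: Im(Z) = -12.62 ⇒ leading (phase φ = -24.0°).

PF = 0.9139 (leading, φ = -24.0°)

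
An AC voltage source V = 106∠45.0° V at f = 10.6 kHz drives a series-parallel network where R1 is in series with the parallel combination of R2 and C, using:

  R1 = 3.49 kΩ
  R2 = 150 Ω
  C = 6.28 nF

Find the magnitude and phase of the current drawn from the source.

Step 1 — Angular frequency: ω = 2π·f = 2π·1.06e+04 = 6.66e+04 rad/s.
Step 2 — Component impedances:
  R1: Z = R = 3490 Ω
  R2: Z = R = 150 Ω
  C: Z = 1/(jωC) = -j/(ω·C) = 0 - j2391 Ω
Step 3 — Parallel branch: R2 || C = 1/(1/R2 + 1/C) = 149.4 - j9.374 Ω.
Step 4 — Series with R1: Z_total = R1 + (R2 || C) = 3639 - j9.374 Ω = 3639∠-0.1° Ω.
Step 5 — Source phasor: V = 106∠45.0° V = 74.95 + j74.95 V.
Step 6 — Ohm's law: I = V / Z_total = (74.95 + j74.95) / (3639 - j9.374) = 0.02054 + j0.02065 A.
Step 7 — Convert to polar: |I| = 0.02913 A, ∠I = 45.1°.

I = 0.02913∠45.1° A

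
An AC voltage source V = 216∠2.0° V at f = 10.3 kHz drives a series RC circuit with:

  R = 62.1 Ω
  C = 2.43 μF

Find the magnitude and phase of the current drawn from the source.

Step 1 — Angular frequency: ω = 2π·f = 2π·1.03e+04 = 6.472e+04 rad/s.
Step 2 — Component impedances:
  R: Z = R = 62.1 Ω
  C: Z = 1/(jωC) = -j/(ω·C) = 0 - j6.359 Ω
Step 3 — Series combination: Z_total = R + C = 62.1 - j6.359 Ω = 62.42∠-5.8° Ω.
Step 4 — Source phasor: V = 216∠2.0° V = 215.9 + j7.538 V.
Step 5 — Ohm's law: I = V / Z_total = (215.9 + j7.538) / (62.1 - j6.359) = 3.428 + j0.4724 A.
Step 6 — Convert to polar: |I| = 3.46 A, ∠I = 7.8°.

I = 3.46∠7.8° A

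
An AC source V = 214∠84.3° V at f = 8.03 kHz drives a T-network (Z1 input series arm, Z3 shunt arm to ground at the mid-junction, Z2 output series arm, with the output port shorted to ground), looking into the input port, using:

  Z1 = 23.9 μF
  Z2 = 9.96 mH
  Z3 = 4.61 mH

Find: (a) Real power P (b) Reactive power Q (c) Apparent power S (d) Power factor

Step 1 — Angular frequency: ω = 2π·f = 2π·8030 = 5.045e+04 rad/s.
Step 2 — Component impedances:
  Z1: Z = 1/(jωC) = -j/(ω·C) = 0 - j0.8293 Ω
  Z2: Z = jωL = j·5.045e+04·0.00996 = 0 + j502.5 Ω
  Z3: Z = jωL = j·5.045e+04·0.00461 = 0 + j232.6 Ω
Step 3 — With the output port shorted to ground, the output series arm Z2 runs from the junction to ground; the shunt arm Z3 also runs from the junction to ground. They appear in parallel: Z3 || Z2 = 0 + j159 Ω.
Step 4 — Series with input arm Z1: Z_in = Z1 + (Z3 || Z2) = 0 + j158.2 Ω = 158.2∠90.0° Ω.
Step 5 — Source phasor: V = 214∠84.3° V = 21.25 + j212.9 V.
Step 6 — Current: I = V / Z = 1.346 - j0.1344 A = 1.353∠-5.7° A.
Step 7 — Complex power: S = V·I* = 0 + j289.5 VA.
Step 8 — Real power: P = Re(S) = 0 W.
Step 9 — Reactive power: Q = Im(S) = 289.5 VAR.
Step 10 — Apparent power: |S| = 289.5 VA.
Step 11 — Power factor: PF = P/|S| = 0 (lagging).

(a) P = 0 W  (b) Q = 289.5 VAR  (c) S = 289.5 VA  (d) PF = 0 (lagging)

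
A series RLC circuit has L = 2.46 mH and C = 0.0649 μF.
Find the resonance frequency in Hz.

Step 1 — Resonance condition Im(Z)=0 gives ω₀ = 1/√(LC).
Step 2 — ω₀ = 1/√(0.00246·6.49e-08) = 7.914e+04 rad/s.
Step 3 — f₀ = ω₀/(2π) = 1.26e+04 Hz.

f₀ = 1.26e+04 Hz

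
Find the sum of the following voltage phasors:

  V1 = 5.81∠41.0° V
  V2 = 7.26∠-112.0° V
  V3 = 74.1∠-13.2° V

Step 1 — Convert each phasor to rectangular form:
  V1 = 5.81·(cos(41.0°) + j·sin(41.0°)) = 4.385 + j3.812 V
  V2 = 7.26·(cos(-112.0°) + j·sin(-112.0°)) = -2.72 - j6.731 V
  V3 = 74.1·(cos(-13.2°) + j·sin(-13.2°)) = 72.14 - j16.92 V
Step 2 — Sum components: V_total = 73.81 - j19.84 V.
Step 3 — Convert to polar: |V_total| = 76.43 V, ∠V_total = -15.0°.

V_total = 76.43∠-15.0° V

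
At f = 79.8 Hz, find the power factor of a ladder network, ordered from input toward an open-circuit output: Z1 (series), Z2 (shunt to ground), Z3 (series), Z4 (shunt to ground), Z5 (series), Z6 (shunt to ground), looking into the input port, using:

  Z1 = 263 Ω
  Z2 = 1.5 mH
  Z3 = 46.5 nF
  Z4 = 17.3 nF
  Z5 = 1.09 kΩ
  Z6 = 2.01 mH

Step 1 — Angular frequency: ω = 2π·f = 2π·79.8 = 501.4 rad/s.
Step 2 — Component impedances:
  Z1: Z = R = 263 Ω
  Z2: Z = jωL = j·501.4·0.0015 = 0 + j0.7521 Ω
  Z3: Z = 1/(jωC) = -j/(ω·C) = 0 - j4.289e+04 Ω
  Z4: Z = 1/(jωC) = -j/(ω·C) = 0 - j1.153e+05 Ω
  Z5: Z = R = 1090 Ω
  Z6: Z = jωL = j·501.4·0.00201 = 0 + j1.008 Ω
Step 3 — Ladder network (open output): work backward from the far end, alternating series and parallel combinations. Z_in = 263 + j0.7521 Ω = 263∠0.2° Ω.
Step 4 — Power factor: PF = cos(φ) = Re(Z)/|Z| = 263/263 = 1.
Step 5 — Type: Im(Z) = 0.7521 ⇒ lagging (phase φ = 0.2°).

PF = 1 (lagging, φ = 0.2°)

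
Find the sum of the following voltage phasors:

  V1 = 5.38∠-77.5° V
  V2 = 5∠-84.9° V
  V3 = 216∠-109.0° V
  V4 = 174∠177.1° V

Step 1 — Convert each phasor to rectangular form:
  V1 = 5.38·(cos(-77.5°) + j·sin(-77.5°)) = 1.164 - j5.252 V
  V2 = 5·(cos(-84.9°) + j·sin(-84.9°)) = 0.4445 - j4.98 V
  V3 = 216·(cos(-109.0°) + j·sin(-109.0°)) = -70.32 - j204.2 V
  V4 = 174·(cos(177.1°) + j·sin(177.1°)) = -173.8 + j8.803 V
Step 2 — Sum components: V_total = -242.5 - j205.7 V.
Step 3 — Convert to polar: |V_total| = 318 V, ∠V_total = -139.7°.

V_total = 318∠-139.7° V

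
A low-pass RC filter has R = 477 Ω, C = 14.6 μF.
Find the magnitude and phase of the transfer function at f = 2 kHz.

Step 1 — Angular frequency: ω = 2π·2000 = 1.257e+04 rad/s.
Step 2 — Transfer function: H(jω) = 1/(1 + jωRC).
Step 3 — Denominator: 1 + jωRC = 1 + j·1.257e+04·477·1.46e-05 = 1 + j87.51.
Step 4 — H = 0.0001306 - j0.01143.
Step 5 — Magnitude: |H| = 0.01143 (-38.8 dB); phase: φ = -89.3°.

|H| = 0.01143 (-38.8 dB), φ = -89.3°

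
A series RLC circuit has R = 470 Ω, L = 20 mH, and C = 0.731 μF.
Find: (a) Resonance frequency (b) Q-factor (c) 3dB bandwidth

Step 1 — Resonance: ω₀ = 1/√(LC) = 1/√(0.02·7.31e-07) = 8270 rad/s.
Step 2 — f₀ = ω₀/(2π) = 1316 Hz.
Step 3 — Series Q: Q = ω₀L/R = 8270·0.02/470 = 0.3519.
Step 4 — Bandwidth: Δω = ω₀/Q = 2.35e+04 rad/s; BW = Δω/(2π) = 3740 Hz.

(a) f₀ = 1316 Hz  (b) Q = 0.3519  (c) BW = 3740 Hz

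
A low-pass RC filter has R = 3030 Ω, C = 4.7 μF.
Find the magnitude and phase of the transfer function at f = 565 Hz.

Step 1 — Angular frequency: ω = 2π·565 = 3550 rad/s.
Step 2 — Transfer function: H(jω) = 1/(1 + jωRC).
Step 3 — Denominator: 1 + jωRC = 1 + j·3550·3030·4.7e-06 = 1 + j50.56.
Step 4 — H = 0.0003911 - j0.01977.
Step 5 — Magnitude: |H| = 0.01978 (-34.1 dB); phase: φ = -88.9°.

|H| = 0.01978 (-34.1 dB), φ = -88.9°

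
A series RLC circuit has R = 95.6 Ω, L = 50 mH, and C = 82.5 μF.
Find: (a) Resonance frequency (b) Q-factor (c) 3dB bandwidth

Step 1 — Resonance condition Im(Z)=0 gives ω₀ = 1/√(LC).
Step 2 — ω₀ = 1/√(0.05·8.25e-05) = 492.4 rad/s.
Step 3 — f₀ = ω₀/(2π) = 78.36 Hz.
Step 4 — Series Q: Q = ω₀L/R = 492.4·0.05/95.6 = 0.2575.
Step 5 — 3dB bandwidth: Δω = ω₀/Q = 1912 rad/s; BW = Δω/(2π) = 304.3 Hz.

(a) f₀ = 78.36 Hz  (b) Q = 0.2575  (c) BW = 304.3 Hz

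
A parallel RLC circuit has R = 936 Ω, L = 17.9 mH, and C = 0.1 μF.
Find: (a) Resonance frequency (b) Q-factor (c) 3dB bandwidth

Step 1 — Resonance: ω₀ = 1/√(LC) = 1/√(0.0179·1e-07) = 2.364e+04 rad/s.
Step 2 — f₀ = ω₀/(2π) = 3762 Hz.
Step 3 — Parallel Q: Q = R/(ω₀L) = 936/(2.364e+04·0.0179) = 2.212.
Step 4 — Bandwidth: Δω = ω₀/Q = 1.068e+04 rad/s; BW = Δω/(2π) = 1700 Hz.

(a) f₀ = 3762 Hz  (b) Q = 2.212  (c) BW = 1700 Hz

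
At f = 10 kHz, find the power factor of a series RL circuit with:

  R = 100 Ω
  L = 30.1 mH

Step 1 — Angular frequency: ω = 2π·f = 2π·1e+04 = 6.283e+04 rad/s.
Step 2 — Component impedances:
  R: Z = R = 100 Ω
  L: Z = jωL = j·6.283e+04·0.0301 = 0 + j1891 Ω
Step 3 — Series combination: Z_total = R + L = 100 + j1891 Ω = 1894∠87.0° Ω.
Step 4 — Power factor: PF = cos(φ) = Re(Z)/|Z| = 100/1894 = 0.0528.
Step 5 — Type: Im(Z) = 1891 ⇒ lagging (phase φ = 87.0°).

PF = 0.0528 (lagging, φ = 87.0°)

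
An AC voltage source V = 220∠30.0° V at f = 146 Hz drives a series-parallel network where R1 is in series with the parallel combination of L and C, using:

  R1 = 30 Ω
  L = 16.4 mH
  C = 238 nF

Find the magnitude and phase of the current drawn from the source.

Step 1 — Angular frequency: ω = 2π·f = 2π·146 = 917.3 rad/s.
Step 2 — Component impedances:
  R1: Z = R = 30 Ω
  L: Z = jωL = j·917.3·0.0164 = 0 + j15.04 Ω
  C: Z = 1/(jωC) = -j/(ω·C) = 0 - j4580 Ω
Step 3 — Parallel branch: L || C = 1/(1/L + 1/C) = 0 + j15.09 Ω.
Step 4 — Series with R1: Z_total = R1 + (L || C) = 30 + j15.09 Ω = 33.58∠26.7° Ω.
Step 5 — Source phasor: V = 220∠30.0° V = 190.5 + j110 V.
Step 6 — Ohm's law: I = V / Z_total = (190.5 + j110) / (30 + j15.09) = 6.54 + j0.3761 A.
Step 7 — Convert to polar: |I| = 6.551 A, ∠I = 3.3°.

I = 6.551∠3.3° A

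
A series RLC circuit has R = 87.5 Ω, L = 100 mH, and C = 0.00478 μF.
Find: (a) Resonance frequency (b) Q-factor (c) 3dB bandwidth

Step 1 — Resonance: ω₀ = 1/√(LC) = 1/√(0.1·4.78e-09) = 4.574e+04 rad/s.
Step 2 — f₀ = ω₀/(2π) = 7280 Hz.
Step 3 — Series Q: Q = ω₀L/R = 4.574e+04·0.1/87.5 = 52.27.
Step 4 — Bandwidth: Δω = ω₀/Q = 875 rad/s; BW = Δω/(2π) = 139.3 Hz.

(a) f₀ = 7280 Hz  (b) Q = 52.27  (c) BW = 139.3 Hz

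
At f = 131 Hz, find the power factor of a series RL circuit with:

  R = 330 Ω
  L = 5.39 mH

Step 1 — Angular frequency: ω = 2π·f = 2π·131 = 823.1 rad/s.
Step 2 — Component impedances:
  R: Z = R = 330 Ω
  L: Z = jωL = j·823.1·0.00539 = 0 + j4.436 Ω
Step 3 — Series combination: Z_total = R + L = 330 + j4.436 Ω = 330∠0.8° Ω.
Step 4 — Power factor: PF = cos(φ) = Re(Z)/|Z| = 330/330.03 = 0.9999.
Step 5 — Type: Im(Z) = 4.436 ⇒ lagging (phase φ = 0.8°).

PF = 0.9999 (lagging, φ = 0.8°)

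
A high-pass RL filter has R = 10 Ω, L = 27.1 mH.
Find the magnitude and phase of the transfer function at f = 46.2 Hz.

Step 1 — Angular frequency: ω = 2π·46.2 = 290.3 rad/s.
Step 2 — Transfer function: H(jω) = jωL/(R + jωL).
Step 3 — Numerator jωL = j·7.867; denominator R + jωL = 10 + j7.867.
Step 4 — H = 0.3823 + j0.4859.
Step 5 — Magnitude: |H| = 0.6183 (-4.2 dB); phase: φ = 51.8°.

|H| = 0.6183 (-4.2 dB), φ = 51.8°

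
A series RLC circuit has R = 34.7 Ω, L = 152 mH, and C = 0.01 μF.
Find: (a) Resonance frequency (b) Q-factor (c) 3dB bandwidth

Step 1 — Resonance: ω₀ = 1/√(LC) = 1/√(0.152·1e-08) = 2.565e+04 rad/s.
Step 2 — f₀ = ω₀/(2π) = 4082 Hz.
Step 3 — Series Q: Q = ω₀L/R = 2.565e+04·0.152/34.7 = 112.4.
Step 4 — Bandwidth: Δω = ω₀/Q = 228.3 rad/s; BW = Δω/(2π) = 36.33 Hz.

(a) f₀ = 4082 Hz  (b) Q = 112.4  (c) BW = 36.33 Hz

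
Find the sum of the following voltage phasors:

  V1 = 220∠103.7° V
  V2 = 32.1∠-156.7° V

Step 1 — Convert each phasor to rectangular form:
  V1 = 220·(cos(103.7°) + j·sin(103.7°)) = -52.1 + j213.7 V
  V2 = 32.1·(cos(-156.7°) + j·sin(-156.7°)) = -29.48 - j12.7 V
Step 2 — Sum components: V_total = -81.59 + j201 V.
Step 3 — Convert to polar: |V_total| = 217 V, ∠V_total = 112.1°.

V_total = 217∠112.1° V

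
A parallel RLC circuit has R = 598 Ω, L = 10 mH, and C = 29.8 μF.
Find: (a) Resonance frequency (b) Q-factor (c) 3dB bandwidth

Step 1 — Resonance: ω₀ = 1/√(LC) = 1/√(0.01·2.98e-05) = 1832 rad/s.
Step 2 — f₀ = ω₀/(2π) = 291.5 Hz.
Step 3 — Parallel Q: Q = R/(ω₀L) = 598/(1832·0.01) = 32.64.
Step 4 — Bandwidth: Δω = ω₀/Q = 56.12 rad/s; BW = Δω/(2π) = 8.931 Hz.

(a) f₀ = 291.5 Hz  (b) Q = 32.64  (c) BW = 8.931 Hz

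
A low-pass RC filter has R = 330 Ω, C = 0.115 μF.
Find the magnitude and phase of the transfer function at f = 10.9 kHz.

Step 1 — Angular frequency: ω = 2π·1.09e+04 = 6.849e+04 rad/s.
Step 2 — Transfer function: H(jω) = 1/(1 + jωRC).
Step 3 — Denominator: 1 + jωRC = 1 + j·6.849e+04·330·1.15e-07 = 1 + j2.599.
Step 4 — H = 0.1289 - j0.3351.
Step 5 — Magnitude: |H| = 0.3591 (-8.9 dB); phase: φ = -69.0°.

|H| = 0.3591 (-8.9 dB), φ = -69.0°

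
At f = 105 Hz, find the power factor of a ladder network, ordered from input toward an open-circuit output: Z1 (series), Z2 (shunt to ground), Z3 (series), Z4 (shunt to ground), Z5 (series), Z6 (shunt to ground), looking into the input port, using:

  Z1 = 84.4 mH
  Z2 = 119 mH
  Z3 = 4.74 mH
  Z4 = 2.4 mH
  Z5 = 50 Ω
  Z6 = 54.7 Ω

Step 1 — Angular frequency: ω = 2π·f = 2π·105 = 659.7 rad/s.
Step 2 — Component impedances:
  Z1: Z = jωL = j·659.7·0.0844 = 0 + j55.68 Ω
  Z2: Z = jωL = j·659.7·0.119 = 0 + j78.51 Ω
  Z3: Z = jωL = j·659.7·0.00474 = 0 + j3.127 Ω
  Z4: Z = jωL = j·659.7·0.0024 = 0 + j1.583 Ω
  Z5: Z = R = 50 Ω
  Z6: Z = R = 54.7 Ω
Step 3 — Ladder network (open output): work backward from the far end, alternating series and parallel combinations. Z_in = 0.02131 + j60.13 Ω = 60.13∠90.0° Ω.
Step 4 — Power factor: PF = cos(φ) = Re(Z)/|Z| = 0.02131/60.13 = 0.0003544.
Step 5 — Type: Im(Z) = 60.13 ⇒ lagging (phase φ = 90.0°).

PF = 0.0003544 (lagging, φ = 90.0°)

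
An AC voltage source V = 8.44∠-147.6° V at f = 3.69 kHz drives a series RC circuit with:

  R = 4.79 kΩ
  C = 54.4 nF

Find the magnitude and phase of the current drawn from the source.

Step 1 — Angular frequency: ω = 2π·f = 2π·3690 = 2.318e+04 rad/s.
Step 2 — Component impedances:
  R: Z = R = 4790 Ω
  C: Z = 1/(jωC) = -j/(ω·C) = 0 - j792.9 Ω
Step 3 — Series combination: Z_total = R + C = 4790 - j792.9 Ω = 4855∠-9.4° Ω.
Step 4 — Source phasor: V = 8.44∠-147.6° V = -7.126 - j4.522 V.
Step 5 — Ohm's law: I = V / Z_total = (-7.126 - j4.522) / (4790 - j792.9) = -0.001296 - j0.001159 A.
Step 6 — Convert to polar: |I| = 0.001738 A, ∠I = -138.2°.

I = 0.001738∠-138.2° A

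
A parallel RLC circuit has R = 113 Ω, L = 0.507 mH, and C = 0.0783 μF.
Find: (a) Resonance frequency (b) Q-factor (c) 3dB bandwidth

Step 1 — Resonance: ω₀ = 1/√(LC) = 1/√(0.000507·7.83e-08) = 1.587e+05 rad/s.
Step 2 — f₀ = ω₀/(2π) = 2.526e+04 Hz.
Step 3 — Parallel Q: Q = R/(ω₀L) = 113/(1.587e+05·0.000507) = 1.404.
Step 4 — Bandwidth: Δω = ω₀/Q = 1.13e+05 rad/s; BW = Δω/(2π) = 1.799e+04 Hz.

(a) f₀ = 2.526e+04 Hz  (b) Q = 1.404  (c) BW = 1.799e+04 Hz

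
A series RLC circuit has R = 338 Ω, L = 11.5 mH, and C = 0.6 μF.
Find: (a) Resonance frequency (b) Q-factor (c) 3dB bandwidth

Step 1 — Resonance: ω₀ = 1/√(LC) = 1/√(0.0115·6e-07) = 1.204e+04 rad/s.
Step 2 — f₀ = ω₀/(2π) = 1916 Hz.
Step 3 — Series Q: Q = ω₀L/R = 1.204e+04·0.0115/338 = 0.4096.
Step 4 — Bandwidth: Δω = ω₀/Q = 2.939e+04 rad/s; BW = Δω/(2π) = 4678 Hz.

(a) f₀ = 1916 Hz  (b) Q = 0.4096  (c) BW = 4678 Hz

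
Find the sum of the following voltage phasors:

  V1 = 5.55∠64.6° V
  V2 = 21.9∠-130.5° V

Step 1 — Convert each phasor to rectangular form:
  V1 = 5.55·(cos(64.6°) + j·sin(64.6°)) = 2.381 + j5.014 V
  V2 = 21.9·(cos(-130.5°) + j·sin(-130.5°)) = -14.22 - j16.65 V
Step 2 — Sum components: V_total = -11.84 - j11.64 V.
Step 3 — Convert to polar: |V_total| = 16.6 V, ∠V_total = -135.5°.

V_total = 16.6∠-135.5° V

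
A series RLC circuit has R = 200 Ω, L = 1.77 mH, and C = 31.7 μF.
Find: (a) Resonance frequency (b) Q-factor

Step 1 — Resonance condition Im(Z)=0 gives ω₀ = 1/√(LC).
Step 2 — ω₀ = 1/√(0.00177·3.17e-05) = 4222 rad/s.
Step 3 — f₀ = ω₀/(2π) = 671.9 Hz.
Step 4 — Series Q: Q = ω₀L/R = 4222·0.00177/200 = 0.03736.

(a) f₀ = 671.9 Hz  (b) Q = 0.03736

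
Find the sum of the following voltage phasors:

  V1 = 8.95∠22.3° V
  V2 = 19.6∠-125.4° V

Step 1 — Convert each phasor to rectangular form:
  V1 = 8.95·(cos(22.3°) + j·sin(22.3°)) = 8.281 + j3.396 V
  V2 = 19.6·(cos(-125.4°) + j·sin(-125.4°)) = -11.35 - j15.98 V
Step 2 — Sum components: V_total = -3.073 - j12.58 V.
Step 3 — Convert to polar: |V_total| = 12.95 V, ∠V_total = -103.7°.

V_total = 12.95∠-103.7° V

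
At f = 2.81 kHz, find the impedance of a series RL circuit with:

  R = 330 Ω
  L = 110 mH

Step 1 — Angular frequency: ω = 2π·f = 2π·2810 = 1.766e+04 rad/s.
Step 2 — Component impedances:
  R: Z = R = 330 Ω
  L: Z = jωL = j·1.766e+04·0.11 = 0 + j1942 Ω
Step 3 — Series combination: Z_total = R + L = 330 + j1942 Ω = 1970∠80.4° Ω.

Z = 330 + j1942 Ω = 1970∠80.4° Ω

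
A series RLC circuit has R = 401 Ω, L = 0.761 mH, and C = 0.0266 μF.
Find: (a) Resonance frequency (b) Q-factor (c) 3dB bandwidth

Step 1 — Resonance: ω₀ = 1/√(LC) = 1/√(0.000761·2.66e-08) = 2.223e+05 rad/s.
Step 2 — f₀ = ω₀/(2π) = 3.537e+04 Hz.
Step 3 — Series Q: Q = ω₀L/R = 2.223e+05·0.000761/401 = 0.4218.
Step 4 — Bandwidth: Δω = ω₀/Q = 5.269e+05 rad/s; BW = Δω/(2π) = 8.386e+04 Hz.

(a) f₀ = 3.537e+04 Hz  (b) Q = 0.4218  (c) BW = 8.386e+04 Hz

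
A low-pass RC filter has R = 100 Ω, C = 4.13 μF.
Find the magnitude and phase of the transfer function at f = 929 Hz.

Step 1 — Angular frequency: ω = 2π·929 = 5837 rad/s.
Step 2 — Transfer function: H(jω) = 1/(1 + jωRC).
Step 3 — Denominator: 1 + jωRC = 1 + j·5837·100·4.13e-06 = 1 + j2.411.
Step 4 — H = 0.1468 - j0.3539.
Step 5 — Magnitude: |H| = 0.3832 (-8.3 dB); phase: φ = -67.5°.

|H| = 0.3832 (-8.3 dB), φ = -67.5°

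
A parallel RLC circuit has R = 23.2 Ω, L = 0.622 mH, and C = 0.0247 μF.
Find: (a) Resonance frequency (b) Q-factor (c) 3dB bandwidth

Step 1 — Resonance: ω₀ = 1/√(LC) = 1/√(0.000622·2.47e-08) = 2.551e+05 rad/s.
Step 2 — f₀ = ω₀/(2π) = 4.06e+04 Hz.
Step 3 — Parallel Q: Q = R/(ω₀L) = 23.2/(2.551e+05·0.000622) = 0.1462.
Step 4 — Bandwidth: Δω = ω₀/Q = 1.745e+06 rad/s; BW = Δω/(2π) = 2.777e+05 Hz.

(a) f₀ = 4.06e+04 Hz  (b) Q = 0.1462  (c) BW = 2.777e+05 Hz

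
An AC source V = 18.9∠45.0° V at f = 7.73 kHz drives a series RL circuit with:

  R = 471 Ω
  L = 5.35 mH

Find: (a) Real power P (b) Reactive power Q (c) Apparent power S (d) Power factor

Step 1 — Angular frequency: ω = 2π·f = 2π·7730 = 4.857e+04 rad/s.
Step 2 — Component impedances:
  R: Z = R = 471 Ω
  L: Z = jωL = j·4.857e+04·0.00535 = 0 + j259.8 Ω
Step 3 — Series combination: Z_total = R + L = 471 + j259.8 Ω = 537.9∠28.9° Ω.
Step 4 — Source phasor: V = 18.9∠45.0° V = 13.36 + j13.36 V.
Step 5 — Current: I = V / Z = 0.03375 + j0.009752 A = 0.03514∠16.1° A.
Step 6 — Complex power: S = V·I* = 0.5814 + j0.3208 VA.
Step 7 — Real power: P = Re(S) = 0.5814 W.
Step 8 — Reactive power: Q = Im(S) = 0.3208 VAR.
Step 9 — Apparent power: |S| = 0.6641 VA.
Step 10 — Power factor: PF = P/|S| = 0.8756 (lagging).

(a) P = 0.5814 W  (b) Q = 0.3208 VAR  (c) S = 0.6641 VA  (d) PF = 0.8756 (lagging)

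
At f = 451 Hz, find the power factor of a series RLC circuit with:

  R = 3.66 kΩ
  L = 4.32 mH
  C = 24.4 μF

Step 1 — Angular frequency: ω = 2π·f = 2π·451 = 2834 rad/s.
Step 2 — Component impedances:
  R: Z = R = 3660 Ω
  L: Z = jωL = j·2834·0.00432 = 0 + j12.24 Ω
  C: Z = 1/(jωC) = -j/(ω·C) = 0 - j14.46 Ω
Step 3 — Series combination: Z_total = R + L + C = 3660 - j2.221 Ω = 3660∠-0.0° Ω.
Step 4 — Power factor: PF = cos(φ) = Re(Z)/|Z| = 3660/3660 = 1.
Step 5 — Type: Im(Z) = -2.221 ⇒ leading (phase φ = -0.0°).

PF = 1 (leading, φ = -0.0°)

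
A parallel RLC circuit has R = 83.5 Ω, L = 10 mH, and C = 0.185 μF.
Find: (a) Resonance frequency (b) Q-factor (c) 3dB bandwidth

Step 1 — Resonance: ω₀ = 1/√(LC) = 1/√(0.01·1.85e-07) = 2.325e+04 rad/s.
Step 2 — f₀ = ω₀/(2π) = 3700 Hz.
Step 3 — Parallel Q: Q = R/(ω₀L) = 83.5/(2.325e+04·0.01) = 0.3591.
Step 4 — Bandwidth: Δω = ω₀/Q = 6.474e+04 rad/s; BW = Δω/(2π) = 1.03e+04 Hz.

(a) f₀ = 3700 Hz  (b) Q = 0.3591  (c) BW = 1.03e+04 Hz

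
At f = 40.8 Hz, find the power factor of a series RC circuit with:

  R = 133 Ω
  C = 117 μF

Step 1 — Angular frequency: ω = 2π·f = 2π·40.8 = 256.4 rad/s.
Step 2 — Component impedances:
  R: Z = R = 133 Ω
  C: Z = 1/(jωC) = -j/(ω·C) = 0 - j33.34 Ω
Step 3 — Series combination: Z_total = R + C = 133 - j33.34 Ω = 137.1∠-14.1° Ω.
Step 4 — Power factor: PF = cos(φ) = Re(Z)/|Z| = 133/137.12 = 0.97.
Step 5 — Type: Im(Z) = -33.34 ⇒ leading (phase φ = -14.1°).

PF = 0.97 (leading, φ = -14.1°)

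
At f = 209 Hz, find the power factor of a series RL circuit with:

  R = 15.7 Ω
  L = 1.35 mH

Step 1 — Angular frequency: ω = 2π·f = 2π·209 = 1313 rad/s.
Step 2 — Component impedances:
  R: Z = R = 15.7 Ω
  L: Z = jωL = j·1313·0.00135 = 0 + j1.773 Ω
Step 3 — Series combination: Z_total = R + L = 15.7 + j1.773 Ω = 15.8∠6.4° Ω.
Step 4 — Power factor: PF = cos(φ) = Re(Z)/|Z| = 15.7/15.8 = 0.9937.
Step 5 — Type: Im(Z) = 1.773 ⇒ lagging (phase φ = 6.4°).

PF = 0.9937 (lagging, φ = 6.4°)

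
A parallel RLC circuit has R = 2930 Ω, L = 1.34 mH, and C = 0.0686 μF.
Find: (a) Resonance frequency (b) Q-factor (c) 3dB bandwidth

Step 1 — Resonance: ω₀ = 1/√(LC) = 1/√(0.00134·6.86e-08) = 1.043e+05 rad/s.
Step 2 — f₀ = ω₀/(2π) = 1.66e+04 Hz.
Step 3 — Parallel Q: Q = R/(ω₀L) = 2930/(1.043e+05·0.00134) = 20.96.
Step 4 — Bandwidth: Δω = ω₀/Q = 4975 rad/s; BW = Δω/(2π) = 791.8 Hz.

(a) f₀ = 1.66e+04 Hz  (b) Q = 20.96  (c) BW = 791.8 Hz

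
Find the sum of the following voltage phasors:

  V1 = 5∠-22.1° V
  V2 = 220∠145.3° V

Step 1 — Convert each phasor to rectangular form:
  V1 = 5·(cos(-22.1°) + j·sin(-22.1°)) = 4.633 - j1.881 V
  V2 = 220·(cos(145.3°) + j·sin(145.3°)) = -180.9 + j125.2 V
Step 2 — Sum components: V_total = -176.2 + j123.4 V.
Step 3 — Convert to polar: |V_total| = 215.1 V, ∠V_total = 145.0°.

V_total = 215.1∠145.0° V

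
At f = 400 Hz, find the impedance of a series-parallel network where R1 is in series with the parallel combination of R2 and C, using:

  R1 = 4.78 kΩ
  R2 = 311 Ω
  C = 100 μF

Step 1 — Angular frequency: ω = 2π·f = 2π·400 = 2513 rad/s.
Step 2 — Component impedances:
  R1: Z = R = 4780 Ω
  R2: Z = R = 311 Ω
  C: Z = 1/(jωC) = -j/(ω·C) = 0 - j3.979 Ω
Step 3 — Parallel branch: R2 || C = 1/(1/R2 + 1/C) = 0.0509 - j3.978 Ω.
Step 4 — Series with R1: Z_total = R1 + (R2 || C) = 4780 - j3.978 Ω = 4780∠-0.0° Ω.

Z = 4780 - j3.978 Ω = 4780∠-0.0° Ω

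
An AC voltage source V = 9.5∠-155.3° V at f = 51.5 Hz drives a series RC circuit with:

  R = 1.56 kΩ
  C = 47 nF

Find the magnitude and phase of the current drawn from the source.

Step 1 — Angular frequency: ω = 2π·f = 2π·51.5 = 323.6 rad/s.
Step 2 — Component impedances:
  R: Z = R = 1560 Ω
  C: Z = 1/(jωC) = -j/(ω·C) = 0 - j6.575e+04 Ω
Step 3 — Series combination: Z_total = R + C = 1560 - j6.575e+04 Ω = 6.577e+04∠-88.6° Ω.
Step 4 — Source phasor: V = 9.5∠-155.3° V = -8.631 - j3.97 V.
Step 5 — Ohm's law: I = V / Z_total = (-8.631 - j3.97) / (1560 - j6.575e+04) = 5.723e-05 - j0.0001326 A.
Step 6 — Convert to polar: |I| = 0.0001444 A, ∠I = -66.7°.

I = 0.0001444∠-66.7° A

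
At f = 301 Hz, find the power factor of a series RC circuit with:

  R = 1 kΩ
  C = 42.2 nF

Step 1 — Angular frequency: ω = 2π·f = 2π·301 = 1891 rad/s.
Step 2 — Component impedances:
  R: Z = R = 1000 Ω
  C: Z = 1/(jωC) = -j/(ω·C) = 0 - j1.253e+04 Ω
Step 3 — Series combination: Z_total = R + C = 1000 - j1.253e+04 Ω = 1.257e+04∠-85.4° Ω.
Step 4 — Power factor: PF = cos(φ) = Re(Z)/|Z| = 1000/12569.6 = 0.07956.
Step 5 — Type: Im(Z) = -1.253e+04 ⇒ leading (phase φ = -85.4°).

PF = 0.07956 (leading, φ = -85.4°)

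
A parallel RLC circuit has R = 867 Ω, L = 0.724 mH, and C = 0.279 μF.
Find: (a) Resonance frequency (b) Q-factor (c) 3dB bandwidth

Step 1 — Resonance: ω₀ = 1/√(LC) = 1/√(0.000724·2.79e-07) = 7.036e+04 rad/s.
Step 2 — f₀ = ω₀/(2π) = 1.12e+04 Hz.
Step 3 — Parallel Q: Q = R/(ω₀L) = 867/(7.036e+04·0.000724) = 17.02.
Step 4 — Bandwidth: Δω = ω₀/Q = 4134 rad/s; BW = Δω/(2π) = 658 Hz.

(a) f₀ = 1.12e+04 Hz  (b) Q = 17.02  (c) BW = 658 Hz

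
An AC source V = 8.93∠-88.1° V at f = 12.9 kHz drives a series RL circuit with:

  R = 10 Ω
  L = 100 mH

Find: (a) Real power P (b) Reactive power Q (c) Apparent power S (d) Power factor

Step 1 — Angular frequency: ω = 2π·f = 2π·1.29e+04 = 8.105e+04 rad/s.
Step 2 — Component impedances:
  R: Z = R = 10 Ω
  L: Z = jωL = j·8.105e+04·0.1 = 0 + j8105 Ω
Step 3 — Series combination: Z_total = R + L = 10 + j8105 Ω = 8105∠89.9° Ω.
Step 4 — Source phasor: V = 8.93∠-88.1° V = 0.2961 - j8.925 V.
Step 5 — Current: I = V / Z = -0.001101 - j3.789e-05 A = 0.001102∠-178.0° A.
Step 6 — Complex power: S = V·I* = 1.214e-05 + j0.009839 VA.
Step 7 — Real power: P = Re(S) = 1.214e-05 W.
Step 8 — Reactive power: Q = Im(S) = 0.009839 VAR.
Step 9 — Apparent power: |S| = 0.009839 VA.
Step 10 — Power factor: PF = P/|S| = 0.001234 (lagging).

(a) P = 1.214e-05 W  (b) Q = 0.009839 VAR  (c) S = 0.009839 VA  (d) PF = 0.001234 (lagging)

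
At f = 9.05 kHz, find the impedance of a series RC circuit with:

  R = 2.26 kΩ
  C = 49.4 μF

Step 1 — Angular frequency: ω = 2π·f = 2π·9050 = 5.686e+04 rad/s.
Step 2 — Component impedances:
  R: Z = R = 2260 Ω
  C: Z = 1/(jωC) = -j/(ω·C) = 0 - j0.356 Ω
Step 3 — Series combination: Z_total = R + C = 2260 - j0.356 Ω = 2260∠-0.0° Ω.

Z = 2260 - j0.356 Ω = 2260∠-0.0° Ω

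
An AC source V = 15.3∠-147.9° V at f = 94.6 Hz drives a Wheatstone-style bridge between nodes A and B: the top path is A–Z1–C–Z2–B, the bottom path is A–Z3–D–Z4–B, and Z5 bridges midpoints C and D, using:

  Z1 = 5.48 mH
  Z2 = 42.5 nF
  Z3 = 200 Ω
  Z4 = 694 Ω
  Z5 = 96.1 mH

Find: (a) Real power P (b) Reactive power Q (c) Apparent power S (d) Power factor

Step 1 — Angular frequency: ω = 2π·f = 2π·94.6 = 594.4 rad/s.
Step 2 — Component impedances:
  Z1: Z = jωL = j·594.4·0.00548 = 0 + j3.257 Ω
  Z2: Z = 1/(jωC) = -j/(ω·C) = 0 - j3.959e+04 Ω
  Z3: Z = R = 200 Ω
  Z4: Z = R = 694 Ω
  Z5: Z = jωL = j·594.4·0.0961 = 0 + j57.12 Ω
Step 3 — Bridge requires nodal analysis (the Z5 bridge couples midpoints C and D, so the two paths cannot be reduced to a simple series/parallel combination). Setting node B to ground and injecting 1 A at node A, the 3-node admittance system at A, C, D solves to V_A = Z_AB = 712.4 + j42.63 Ω = 713.6∠3.4° Ω.
Step 4 — Source phasor: V = 15.3∠-147.9° V = -12.96 - j8.13 V.
Step 5 — Current: I = V / Z = -0.01881 - j0.01029 A = 0.02144∠-151.3° A.
Step 6 — Complex power: S = V·I* = 0.3274 + j0.0196 VA.
Step 7 — Real power: P = Re(S) = 0.3274 W.
Step 8 — Reactive power: Q = Im(S) = 0.0196 VAR.
Step 9 — Apparent power: |S| = 0.328 VA.
Step 10 — Power factor: PF = P/|S| = 0.9982 (lagging).

(a) P = 0.3274 W  (b) Q = 0.0196 VAR  (c) S = 0.328 VA  (d) PF = 0.9982 (lagging)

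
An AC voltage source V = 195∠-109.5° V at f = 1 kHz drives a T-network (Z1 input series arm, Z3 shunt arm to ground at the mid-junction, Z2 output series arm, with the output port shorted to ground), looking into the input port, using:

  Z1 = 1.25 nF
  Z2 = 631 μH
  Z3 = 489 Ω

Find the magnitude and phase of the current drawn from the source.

Step 1 — Angular frequency: ω = 2π·f = 2π·1000 = 6283 rad/s.
Step 2 — Component impedances:
  Z1: Z = 1/(jωC) = -j/(ω·C) = 0 - j1.273e+05 Ω
  Z2: Z = jωL = j·6283·0.000631 = 0 + j3.965 Ω
  Z3: Z = R = 489 Ω
Step 3 — With the output port shorted to ground, the output series arm Z2 runs from the junction to ground; the shunt arm Z3 also runs from the junction to ground. They appear in parallel: Z3 || Z2 = 0.03214 + j3.964 Ω.
Step 4 — Series with input arm Z1: Z_in = Z1 + (Z3 || Z2) = 0.03214 - j1.273e+05 Ω = 1.273e+05∠-90.0° Ω.
Step 5 — Source phasor: V = 195∠-109.5° V = -65.09 - j183.8 V.
Step 6 — Ohm's law: I = V / Z_total = (-65.09 - j183.8) / (0.03214 - j1.273e+05) = 0.001444 - j0.0005113 A.
Step 7 — Convert to polar: |I| = 0.001532 A, ∠I = -19.5°.

I = 0.001532∠-19.5° A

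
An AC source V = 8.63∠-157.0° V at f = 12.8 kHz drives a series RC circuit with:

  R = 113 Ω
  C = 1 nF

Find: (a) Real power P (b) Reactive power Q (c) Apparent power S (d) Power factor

Step 1 — Angular frequency: ω = 2π·f = 2π·1.28e+04 = 8.042e+04 rad/s.
Step 2 — Component impedances:
  R: Z = R = 113 Ω
  C: Z = 1/(jωC) = -j/(ω·C) = 0 - j1.243e+04 Ω
Step 3 — Series combination: Z_total = R + C = 113 - j1.243e+04 Ω = 1.243e+04∠-89.5° Ω.
Step 4 — Source phasor: V = 8.63∠-157.0° V = -7.944 - j3.372 V.
Step 5 — Current: I = V / Z = 0.0002654 - j0.0006413 A = 0.000694∠-67.5° A.
Step 6 — Complex power: S = V·I* = 5.443e-05 - j0.005989 VA.
Step 7 — Real power: P = Re(S) = 5.443e-05 W.
Step 8 — Reactive power: Q = Im(S) = -0.005989 VAR.
Step 9 — Apparent power: |S| = 0.00599 VA.
Step 10 — Power factor: PF = P/|S| = 0.009088 (leading).

(a) P = 5.443e-05 W  (b) Q = -0.005989 VAR  (c) S = 0.00599 VA  (d) PF = 0.009088 (leading)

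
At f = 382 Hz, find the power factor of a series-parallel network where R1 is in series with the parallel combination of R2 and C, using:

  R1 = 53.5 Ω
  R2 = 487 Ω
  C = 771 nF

Step 1 — Angular frequency: ω = 2π·f = 2π·382 = 2400 rad/s.
Step 2 — Component impedances:
  R1: Z = R = 53.5 Ω
  R2: Z = R = 487 Ω
  C: Z = 1/(jωC) = -j/(ω·C) = 0 - j540.4 Ω
Step 3 — Parallel branch: R2 || C = 1/(1/R2 + 1/C) = 268.7 - j242.2 Ω.
Step 4 — Series with R1: Z_total = R1 + (R2 || C) = 322.2 - j242.2 Ω = 403.1∠-36.9° Ω.
Step 5 — Power factor: PF = cos(φ) = Re(Z)/|Z| = 322.24/403.1 = 0.7994.
Step 6 — Type: Im(Z) = -242.2 ⇒ leading (phase φ = -36.9°).

PF = 0.7994 (leading, φ = -36.9°)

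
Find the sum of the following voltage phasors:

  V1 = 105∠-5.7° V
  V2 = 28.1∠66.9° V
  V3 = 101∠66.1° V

Step 1 — Convert each phasor to rectangular form:
  V1 = 105·(cos(-5.7°) + j·sin(-5.7°)) = 104.5 - j10.43 V
  V2 = 28.1·(cos(66.9°) + j·sin(66.9°)) = 11.02 + j25.85 V
  V3 = 101·(cos(66.1°) + j·sin(66.1°)) = 40.92 + j92.34 V
Step 2 — Sum components: V_total = 156.4 + j107.8 V.
Step 3 — Convert to polar: |V_total| = 189.9 V, ∠V_total = 34.6°.

V_total = 189.9∠34.6° V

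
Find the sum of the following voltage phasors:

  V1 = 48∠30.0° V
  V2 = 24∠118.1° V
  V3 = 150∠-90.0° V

Step 1 — Convert each phasor to rectangular form:
  V1 = 48·(cos(30.0°) + j·sin(30.0°)) = 41.57 + j24 V
  V2 = 24·(cos(118.1°) + j·sin(118.1°)) = -11.3 + j21.17 V
  V3 = 150·(cos(-90.0°) + j·sin(-90.0°)) = 0 - j150 V
Step 2 — Sum components: V_total = 30.26 - j104.8 V.
Step 3 — Convert to polar: |V_total| = 109.1 V, ∠V_total = -73.9°.

V_total = 109.1∠-73.9° V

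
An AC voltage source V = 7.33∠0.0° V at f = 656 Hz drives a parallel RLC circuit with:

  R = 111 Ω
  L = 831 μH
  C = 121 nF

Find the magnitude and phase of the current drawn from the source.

Step 1 — Angular frequency: ω = 2π·f = 2π·656 = 4122 rad/s.
Step 2 — Component impedances:
  R: Z = R = 111 Ω
  L: Z = jωL = j·4122·0.000831 = 0 + j3.425 Ω
  C: Z = 1/(jωC) = -j/(ω·C) = 0 - j2005 Ω
Step 3 — Parallel combination: 1/Z_total = 1/R + 1/L + 1/C; Z_total = 0.106 + j3.428 Ω = 3.429∠88.2° Ω.
Step 4 — Source phasor: V = 7.33∠0.0° V = 7.33 V.
Step 5 — Ohm's law: I = V / Z_total = (7.33) / (0.106 + j3.428) = 0.06604 - j2.136 A.
Step 6 — Convert to polar: |I| = 2.137 A, ∠I = -88.2°.

I = 2.137∠-88.2° A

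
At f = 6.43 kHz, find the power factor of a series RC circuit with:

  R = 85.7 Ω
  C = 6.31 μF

Step 1 — Angular frequency: ω = 2π·f = 2π·6430 = 4.04e+04 rad/s.
Step 2 — Component impedances:
  R: Z = R = 85.7 Ω
  C: Z = 1/(jωC) = -j/(ω·C) = 0 - j3.923 Ω
Step 3 — Series combination: Z_total = R + C = 85.7 - j3.923 Ω = 85.79∠-2.6° Ω.
Step 4 — Power factor: PF = cos(φ) = Re(Z)/|Z| = 85.7/85.79 = 0.999.
Step 5 — Type: Im(Z) = -3.923 ⇒ leading (phase φ = -2.6°).

PF = 0.999 (leading, φ = -2.6°)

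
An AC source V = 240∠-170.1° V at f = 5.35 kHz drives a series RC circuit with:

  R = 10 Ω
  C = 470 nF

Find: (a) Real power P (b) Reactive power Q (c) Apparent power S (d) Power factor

Step 1 — Angular frequency: ω = 2π·f = 2π·5350 = 3.362e+04 rad/s.
Step 2 — Component impedances:
  R: Z = R = 10 Ω
  C: Z = 1/(jωC) = -j/(ω·C) = 0 - j63.29 Ω
Step 3 — Series combination: Z_total = R + C = 10 - j63.29 Ω = 64.08∠-81.0° Ω.
Step 4 — Source phasor: V = 240∠-170.1° V = -236.4 - j41.26 V.
Step 5 — Current: I = V / Z = 0.06027 - j3.745 A = 3.745∠-89.1° A.
Step 6 — Complex power: S = V·I* = 140.3 - j887.9 VA.
Step 7 — Real power: P = Re(S) = 140.3 W.
Step 8 — Reactive power: Q = Im(S) = -887.9 VAR.
Step 9 — Apparent power: |S| = 898.9 VA.
Step 10 — Power factor: PF = P/|S| = 0.1561 (leading).

(a) P = 140.3 W  (b) Q = -887.9 VAR  (c) S = 898.9 VA  (d) PF = 0.1561 (leading)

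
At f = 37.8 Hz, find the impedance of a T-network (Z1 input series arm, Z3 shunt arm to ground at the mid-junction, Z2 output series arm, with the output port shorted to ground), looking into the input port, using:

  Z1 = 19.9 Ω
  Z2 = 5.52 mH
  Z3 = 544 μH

Step 1 — Angular frequency: ω = 2π·f = 2π·37.8 = 237.5 rad/s.
Step 2 — Component impedances:
  Z1: Z = R = 19.9 Ω
  Z2: Z = jωL = j·237.5·0.00552 = 0 + j1.311 Ω
  Z3: Z = jωL = j·237.5·0.000544 = 0 + j0.1292 Ω
Step 3 — With the output port shorted to ground, the output series arm Z2 runs from the junction to ground; the shunt arm Z3 also runs from the junction to ground. They appear in parallel: Z3 || Z2 = 0 + j0.1176 Ω.
Step 4 — Series with input arm Z1: Z_in = Z1 + (Z3 || Z2) = 19.9 + j0.1176 Ω = 19.9∠0.3° Ω.

Z = 19.9 + j0.1176 Ω = 19.9∠0.3° Ω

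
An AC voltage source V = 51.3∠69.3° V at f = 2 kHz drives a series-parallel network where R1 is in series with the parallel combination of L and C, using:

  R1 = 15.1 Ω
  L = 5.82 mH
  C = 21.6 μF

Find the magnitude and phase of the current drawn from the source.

Step 1 — Angular frequency: ω = 2π·f = 2π·2000 = 1.257e+04 rad/s.
Step 2 — Component impedances:
  R1: Z = R = 15.1 Ω
  L: Z = jωL = j·1.257e+04·0.00582 = 0 + j73.14 Ω
  C: Z = 1/(jωC) = -j/(ω·C) = 0 - j3.684 Ω
Step 3 — Parallel branch: L || C = 1/(1/L + 1/C) = 0 - j3.88 Ω.
Step 4 — Series with R1: Z_total = R1 + (L || C) = 15.1 - j3.88 Ω = 15.59∠-14.4° Ω.
Step 5 — Source phasor: V = 51.3∠69.3° V = 18.13 + j47.99 V.
Step 6 — Ohm's law: I = V / Z_total = (18.13 + j47.99) / (15.1 - j3.88) = 0.3606 + j3.271 A.
Step 7 — Convert to polar: |I| = 3.29 A, ∠I = 83.7°.

I = 3.29∠83.7° A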